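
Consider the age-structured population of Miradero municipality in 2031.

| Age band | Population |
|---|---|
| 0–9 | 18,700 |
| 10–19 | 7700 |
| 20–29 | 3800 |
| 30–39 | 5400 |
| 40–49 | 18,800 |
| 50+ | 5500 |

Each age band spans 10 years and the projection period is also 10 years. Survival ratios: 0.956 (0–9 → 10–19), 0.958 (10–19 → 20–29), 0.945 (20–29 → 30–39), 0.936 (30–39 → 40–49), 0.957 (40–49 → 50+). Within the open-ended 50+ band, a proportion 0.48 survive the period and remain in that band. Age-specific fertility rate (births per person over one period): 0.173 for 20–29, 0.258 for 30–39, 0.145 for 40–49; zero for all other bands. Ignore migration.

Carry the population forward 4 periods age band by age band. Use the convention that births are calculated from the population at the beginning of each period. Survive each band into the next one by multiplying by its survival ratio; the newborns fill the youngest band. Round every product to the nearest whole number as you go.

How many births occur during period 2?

Period 1.
Births: 3800 × 0.173 = 657 ; 5400 × 0.258 = 1393 ; 18800 × 0.145 = 2726 ⇒ total 4776
10–19: 18700 × 0.956 = 17877
20–29: 7700 × 0.958 = 7377
30–39: 3800 × 0.945 = 3591
40–49: 5400 × 0.936 = 5054
50+: 18800 × 0.957 + 5500 × 0.48 = 17992 + 2640 = 20632
Population now: 0–9=4776, 10–19=17877, 20–29=7377, 30–39=3591, 40–49=5054, 50+=20632
Period 2.
Births: 7377 × 0.173 = 1276 ; 3591 × 0.258 = 926 ; 5054 × 0.145 = 733 ⇒ total 2935
10–19: 4776 × 0.956 = 4566
20–29: 17877 × 0.958 = 17126
30–39: 7377 × 0.945 = 6971
40–49: 3591 × 0.936 = 3361
50+: 5054 × 0.957 + 20632 × 0.48 = 4837 + 9903 = 14740
Population now: 0–9=2935, 10–19=4566, 20–29=17126, 30–39=6971, 40–49=3361, 50+=14740

2935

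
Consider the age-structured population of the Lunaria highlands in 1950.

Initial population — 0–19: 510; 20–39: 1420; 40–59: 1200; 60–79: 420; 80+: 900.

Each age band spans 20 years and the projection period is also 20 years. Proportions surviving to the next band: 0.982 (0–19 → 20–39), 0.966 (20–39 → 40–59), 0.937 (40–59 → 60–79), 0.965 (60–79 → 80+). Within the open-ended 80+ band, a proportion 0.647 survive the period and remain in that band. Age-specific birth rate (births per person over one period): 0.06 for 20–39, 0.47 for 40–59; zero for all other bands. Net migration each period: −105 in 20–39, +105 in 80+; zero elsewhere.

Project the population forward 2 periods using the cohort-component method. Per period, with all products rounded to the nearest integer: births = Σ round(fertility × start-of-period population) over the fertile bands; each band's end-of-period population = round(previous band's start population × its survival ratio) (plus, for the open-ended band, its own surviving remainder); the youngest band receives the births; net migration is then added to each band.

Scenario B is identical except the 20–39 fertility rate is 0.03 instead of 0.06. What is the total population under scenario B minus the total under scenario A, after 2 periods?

Let group 1 be 0–19 through group 5 = 80+.
— Period 1 —
Births: 1420 × 0.06 = 85  |  1200 × 0.47 = 564 — total 649
Group 2: 510 × 0.982 = 501
Group 3: 1420 × 0.966 = 1372
Group 4: 1200 × 0.937 = 1124
Group 5: 420 × 0.965 + 900 × 0.647 = 405 + 582 = 987
Net migration: Group 2 − 105 → 396; Group 5 + 105 → 1092
→ [649, 396, 1372, 1124, 1092]
— Period 2 —
Births: 396 × 0.06 = 24  |  1372 × 0.47 = 645 — total 669
Group 2: 649 × 0.982 = 637
Group 3: 396 × 0.966 = 383
Group 4: 1372 × 0.937 = 1286
Group 5: 1124 × 0.965 + 1092 × 0.647 = 1085 + 707 = 1792
Net migration: Group 2 − 105 → 532; Group 5 + 105 → 1897
→ [669, 532, 383, 1286, 1897]
Scenario A total after 2 periods: 4767
Scenario B projection —
— Period 1 —
Births: 1420 × 0.03 = 43  |  1200 × 0.47 = 564 — total 607
Group 2: 510 × 0.982 = 501
Group 3: 1420 × 0.966 = 1372
Group 4: 1200 × 0.937 = 1124
Group 5: 420 × 0.965 + 900 × 0.647 = 405 + 582 = 987
Net migration: Group 2 − 105 → 396; Group 5 + 105 → 1092
→ [607, 396, 1372, 1124, 1092]
— Period 2 —
Births: 396 × 0.03 = 12  |  1372 × 0.47 = 645 — total 657
Group 2: 607 × 0.982 = 596
Group 3: 396 × 0.966 = 383
Group 4: 1372 × 0.937 = 1286
Group 5: 1124 × 0.965 + 1092 × 0.647 = 1085 + 707 = 1792
Net migration: Group 2 − 105 → 491; Group 5 + 105 → 1897
→ [657, 491, 383, 1286, 1897]
Scenario B total after 2 periods: 4714
Difference B − A = 4714 − 4767 = -53

-53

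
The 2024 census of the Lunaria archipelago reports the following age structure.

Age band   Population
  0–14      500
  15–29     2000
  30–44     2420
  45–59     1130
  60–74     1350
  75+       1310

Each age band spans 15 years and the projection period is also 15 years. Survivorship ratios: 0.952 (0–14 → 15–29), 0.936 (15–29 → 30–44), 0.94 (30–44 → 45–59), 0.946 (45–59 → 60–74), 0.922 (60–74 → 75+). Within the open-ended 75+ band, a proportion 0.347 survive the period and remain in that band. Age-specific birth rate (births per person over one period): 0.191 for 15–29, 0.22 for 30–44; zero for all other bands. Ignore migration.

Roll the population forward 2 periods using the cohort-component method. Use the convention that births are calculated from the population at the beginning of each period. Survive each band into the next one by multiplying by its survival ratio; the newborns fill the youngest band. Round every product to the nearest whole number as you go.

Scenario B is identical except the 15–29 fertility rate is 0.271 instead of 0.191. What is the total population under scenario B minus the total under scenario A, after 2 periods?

After projecting period 1:
Births: 2000 × 0.191 = 382 ; 2420 × 0.22 = 532 → 914
15–29: 500 × 0.952 = 476
30–44: 2000 × 0.936 = 1872
45–59: 2420 × 0.94 = 2275
60–74: 1130 × 0.946 = 1069
75+: 1350 × 0.922 + 1310 × 0.347 = 1245 + 455 = 1700
Giving 914 / 476 / 1872 / 2275 / 1069 / 1700.
After projecting period 2:
Births: 476 × 0.191 = 91 ; 1872 × 0.22 = 412 → 503
15–29: 914 × 0.952 = 870
30–44: 476 × 0.936 = 446
45–59: 1872 × 0.94 = 1760
60–74: 2275 × 0.946 = 2152
75+: 1069 × 0.922 + 1700 × 0.347 = 986 + 590 = 1576
Giving 503 / 870 / 446 / 1760 / 2152 / 1576.
Scenario A total after 2 periods: 7307
Scenario B projection —
After projecting period 1:
Births: 2000 × 0.271 = 542 ; 2420 × 0.22 = 532 → 1074
15–29: 500 × 0.952 = 476
30–44: 2000 × 0.936 = 1872
45–59: 2420 × 0.94 = 2275
60–74: 1130 × 0.946 = 1069
75+: 1350 × 0.922 + 1310 × 0.347 = 1245 + 455 = 1700
Giving 1074 / 476 / 1872 / 2275 / 1069 / 1700.
After projecting period 2:
Births: 476 × 0.271 = 129 ; 1872 × 0.22 = 412 → 541
15–29: 1074 × 0.952 = 1022
30–44: 476 × 0.936 = 446
45–59: 1872 × 0.94 = 1760
60–74: 2275 × 0.946 = 2152
75+: 1069 × 0.922 + 1700 × 0.347 = 986 + 590 = 1576
Giving 541 / 1022 / 446 / 1760 / 2152 / 1576.
Scenario B total after 2 periods: 7497
Difference B − A = 7497 − 7307 = 190

190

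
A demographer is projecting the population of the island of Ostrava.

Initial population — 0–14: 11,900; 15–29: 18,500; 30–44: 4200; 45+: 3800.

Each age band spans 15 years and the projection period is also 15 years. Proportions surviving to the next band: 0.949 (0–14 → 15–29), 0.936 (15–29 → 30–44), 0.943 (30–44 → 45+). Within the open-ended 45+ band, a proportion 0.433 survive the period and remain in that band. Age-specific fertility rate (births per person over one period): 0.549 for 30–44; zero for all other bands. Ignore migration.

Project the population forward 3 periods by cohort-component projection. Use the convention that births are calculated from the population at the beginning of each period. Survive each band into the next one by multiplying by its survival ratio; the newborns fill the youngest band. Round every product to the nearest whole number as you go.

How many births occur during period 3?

5803

Numbering the bands 1..4 from youngest to oldest:
Period 1.
Births: 4200 × 0.549 = 2306
Band 2: 11900 × 0.949 = 11293
Band 3: 18500 × 0.936 = 17316
Band 4: 4200 × 0.943 + 3800 × 0.433 = 3961 + 1645 = 5606
End of period: [2306, 11293, 17316, 5606]
Period 2.
Births: 17316 × 0.549 = 9506
Band 2: 2306 × 0.949 = 2188
Band 3: 11293 × 0.936 = 10570
Band 4: 17316 × 0.943 + 5606 × 0.433 = 16329 + 2427 = 18756
End of period: [9506, 2188, 10570, 18756]
Period 3.
Births: 10570 × 0.549 = 5803
Band 2: 9506 × 0.949 = 9021
Band 3: 2188 × 0.936 = 2048
Band 4: 10570 × 0.943 + 18756 × 0.433 = 9968 + 8121 = 18089
End of period: [5803, 9021, 2048, 18089]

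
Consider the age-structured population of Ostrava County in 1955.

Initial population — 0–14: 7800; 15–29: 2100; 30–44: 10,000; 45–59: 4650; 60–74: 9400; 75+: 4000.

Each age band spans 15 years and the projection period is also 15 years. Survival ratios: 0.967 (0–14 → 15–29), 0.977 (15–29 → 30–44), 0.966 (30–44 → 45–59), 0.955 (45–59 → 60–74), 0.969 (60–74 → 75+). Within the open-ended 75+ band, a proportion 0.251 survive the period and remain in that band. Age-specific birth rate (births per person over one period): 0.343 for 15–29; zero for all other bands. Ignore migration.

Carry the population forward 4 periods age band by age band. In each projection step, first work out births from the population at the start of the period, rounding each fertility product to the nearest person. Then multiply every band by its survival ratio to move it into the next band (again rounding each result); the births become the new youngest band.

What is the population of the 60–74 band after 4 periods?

Call the groups 1 to 6, youngest first.
Period 1.
Births: 2100 × 0.343 = 720
Group 2: 7800 × 0.967 = 7543
Group 3: 2100 × 0.977 = 2052
Group 4: 10000 × 0.966 = 9660
Group 5: 4650 × 0.955 = 4441
Group 6: 9400 × 0.969 + 4000 × 0.251 = 9109 + 1004 = 10113
Giving 720 / 7543 / 2052 / 9660 / 4441 / 10113.
Period 2.
Births: 7543 × 0.343 = 2587
Group 2: 720 × 0.967 = 696
Group 3: 7543 × 0.977 = 7370
Group 4: 2052 × 0.966 = 1982
Group 5: 9660 × 0.955 = 9225
Group 6: 4441 × 0.969 + 10113 × 0.251 = 4303 + 2538 = 6841
Giving 2587 / 696 / 7370 / 1982 / 9225 / 6841.
Period 3.
Births: 696 × 0.343 = 239
Group 2: 2587 × 0.967 = 2502
Group 3: 696 × 0.977 = 680
Group 4: 7370 × 0.966 = 7119
Group 5: 1982 × 0.955 = 1893
Group 6: 9225 × 0.969 + 6841 × 0.251 = 8939 + 1717 = 10656
Giving 239 / 2502 / 680 / 7119 / 1893 / 10656.
Period 4.
Births: 2502 × 0.343 = 858
Group 2: 239 × 0.967 = 231
Group 3: 2502 × 0.977 = 2444
Group 4: 680 × 0.966 = 657
Group 5: 7119 × 0.955 = 6799
Group 6: 1893 × 0.969 + 10656 × 0.251 = 1834 + 2675 = 4509
Giving 858 / 231 / 2444 / 657 / 6799 / 4509.

6799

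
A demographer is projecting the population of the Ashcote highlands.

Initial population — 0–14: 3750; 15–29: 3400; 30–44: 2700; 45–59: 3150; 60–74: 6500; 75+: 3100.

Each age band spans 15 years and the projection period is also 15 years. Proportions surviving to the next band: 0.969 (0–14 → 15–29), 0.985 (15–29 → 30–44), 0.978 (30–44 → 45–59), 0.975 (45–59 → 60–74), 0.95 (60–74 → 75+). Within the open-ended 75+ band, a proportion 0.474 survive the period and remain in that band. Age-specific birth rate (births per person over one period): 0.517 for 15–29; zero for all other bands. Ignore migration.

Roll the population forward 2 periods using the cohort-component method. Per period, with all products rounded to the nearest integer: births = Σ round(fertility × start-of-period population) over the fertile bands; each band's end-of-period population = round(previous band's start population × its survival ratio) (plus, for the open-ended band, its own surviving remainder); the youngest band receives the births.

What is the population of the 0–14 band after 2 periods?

[period 1]
Births: 3400 × 0.517 = 1758
15–29: 3750 × 0.969 = 3634
30–44: 3400 × 0.985 = 3349
45–59: 2700 × 0.978 = 2641
60–74: 3150 × 0.975 = 3071
75+: 6500 × 0.95 + 3100 × 0.474 = 6175 + 1469 = 7644
Population now: 0–14=1758, 15–29=3634, 30–44=3349, 45–59=2641, 60–74=3071, 75+=7644
[period 2]
Births: 3634 × 0.517 = 1879
15–29: 1758 × 0.969 = 1704
30–44: 3634 × 0.985 = 3579
45–59: 3349 × 0.978 = 3275
60–74: 2641 × 0.975 = 2575
75+: 3071 × 0.95 + 7644 × 0.474 = 2917 + 3623 = 6540
Population now: 0–14=1879, 15–29=1704, 30–44=3579, 45–59=3275, 60–74=2575, 75+=6540

1879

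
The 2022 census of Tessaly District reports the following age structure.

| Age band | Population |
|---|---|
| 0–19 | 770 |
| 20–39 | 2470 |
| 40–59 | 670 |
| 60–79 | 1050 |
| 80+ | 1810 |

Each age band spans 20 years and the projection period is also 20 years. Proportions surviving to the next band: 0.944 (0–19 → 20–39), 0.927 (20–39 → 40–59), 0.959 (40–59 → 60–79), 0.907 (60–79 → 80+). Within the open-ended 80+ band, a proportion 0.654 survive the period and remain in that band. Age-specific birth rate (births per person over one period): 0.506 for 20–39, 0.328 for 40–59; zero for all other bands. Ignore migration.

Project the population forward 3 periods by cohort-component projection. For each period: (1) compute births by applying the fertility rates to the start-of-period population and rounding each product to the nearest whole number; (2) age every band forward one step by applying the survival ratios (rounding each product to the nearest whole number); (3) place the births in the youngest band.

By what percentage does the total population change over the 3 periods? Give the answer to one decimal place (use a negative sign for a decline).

6.3

— Period 1 —
Births: 2470 * 0.506 = 1250, 670 * 0.328 = 220 — total 1470
20–39: 770 * 0.944 = 727
40–59: 2470 * 0.927 = 2290
60–79: 670 * 0.959 = 643
80+: 1050 * 0.907 + 1810 * 0.654 = 952 + 1184 = 2136
→ [1470, 727, 2290, 643, 2136]
— Period 2 —
Births: 727 * 0.506 = 368, 2290 * 0.328 = 751 — total 1119
20–39: 1470 * 0.944 = 1388
40–59: 727 * 0.927 = 674
60–79: 2290 * 0.959 = 2196
80+: 643 * 0.907 + 2136 * 0.654 = 583 + 1397 = 1980
→ [1119, 1388, 674, 2196, 1980]
— Period 3 —
Births: 1388 * 0.506 = 702, 674 * 0.328 = 221 — total 923
20–39: 1119 * 0.944 = 1056
40–59: 1388 * 0.927 = 1287
60–79: 674 * 0.959 = 646
80+: 2196 * 0.907 + 1980 * 0.654 = 1992 + 1295 = 3287
→ [923, 1056, 1287, 646, 3287]
Total: 6770 → 7199; change = 429; percentage change = 6.3%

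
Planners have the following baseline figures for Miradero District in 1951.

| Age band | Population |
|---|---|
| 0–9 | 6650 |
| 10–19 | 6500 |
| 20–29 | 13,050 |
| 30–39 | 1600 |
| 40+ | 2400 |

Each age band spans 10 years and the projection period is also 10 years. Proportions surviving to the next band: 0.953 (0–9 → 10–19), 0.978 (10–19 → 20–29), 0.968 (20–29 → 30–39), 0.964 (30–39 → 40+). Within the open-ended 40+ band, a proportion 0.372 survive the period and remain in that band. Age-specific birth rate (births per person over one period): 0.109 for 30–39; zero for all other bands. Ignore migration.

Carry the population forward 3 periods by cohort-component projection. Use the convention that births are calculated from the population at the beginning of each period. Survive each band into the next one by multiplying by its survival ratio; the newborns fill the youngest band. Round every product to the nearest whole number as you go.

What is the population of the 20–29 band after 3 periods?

— Period 1 —
Births: 1600 × 0.109 = 174
10–19: 6650 × 0.953 = 6337
20–29: 6500 × 0.978 = 6357
30–39: 13050 × 0.968 = 12632
40+: 1600 × 0.964 + 2400 × 0.372 = 1542 + 893 = 2435
End of period: [174, 6337, 6357, 12632, 2435]
— Period 2 —
Births: 12632 × 0.109 = 1377
10–19: 174 × 0.953 = 166
20–29: 6337 × 0.978 = 6198
30–39: 6357 × 0.968 = 6154
40+: 12632 × 0.964 + 2435 × 0.372 = 12177 + 906 = 13083
End of period: [1377, 166, 6198, 6154, 13083]
— Period 3 —
Births: 6154 × 0.109 = 671
10–19: 1377 × 0.953 = 1312
20–29: 166 × 0.978 = 162
30–39: 6198 × 0.968 = 6000
40+: 6154 × 0.964 + 13083 × 0.372 = 5932 + 4867 = 10799
End of period: [671, 1312, 162, 6000, 10799]

162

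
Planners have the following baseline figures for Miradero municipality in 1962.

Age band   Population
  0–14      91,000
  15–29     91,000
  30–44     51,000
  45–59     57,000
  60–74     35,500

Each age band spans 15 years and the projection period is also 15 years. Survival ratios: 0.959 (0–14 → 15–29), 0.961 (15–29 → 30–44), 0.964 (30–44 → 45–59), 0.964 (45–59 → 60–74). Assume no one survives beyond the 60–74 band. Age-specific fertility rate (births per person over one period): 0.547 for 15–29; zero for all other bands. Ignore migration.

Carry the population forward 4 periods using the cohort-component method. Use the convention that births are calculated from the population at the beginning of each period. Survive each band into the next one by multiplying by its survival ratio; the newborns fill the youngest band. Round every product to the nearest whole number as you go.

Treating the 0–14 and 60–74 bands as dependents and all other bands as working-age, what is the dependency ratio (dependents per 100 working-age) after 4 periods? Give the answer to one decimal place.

90.9

[period 1]
Births: 91000 * 0.547 = 49777
15–29: 91000 * 0.959 = 87269
30–44: 91000 * 0.961 = 87451
45–59: 51000 * 0.964 = 49164
60–74: 57000 * 0.964 = 54948
→ [49777, 87269, 87451, 49164, 54948]
[period 2]
Births: 87269 * 0.547 = 47736
15–29: 49777 * 0.959 = 47736
30–44: 87269 * 0.961 = 83866
45–59: 87451 * 0.964 = 84303
60–74: 49164 * 0.964 = 47394
→ [47736, 47736, 83866, 84303, 47394]
[period 3]
Births: 47736 * 0.547 = 26112
15–29: 47736 * 0.959 = 45779
30–44: 47736 * 0.961 = 45874
45–59: 83866 * 0.964 = 80847
60–74: 84303 * 0.964 = 81268
→ [26112, 45779, 45874, 80847, 81268]
[period 4]
Births: 45779 * 0.547 = 25041
15–29: 26112 * 0.959 = 25041
30–44: 45779 * 0.961 = 43994
45–59: 45874 * 0.964 = 44223
60–74: 80847 * 0.964 = 77937
→ [25041, 25041, 43994, 44223, 77937]
Dependents (band 0–14 + band 60–74) = 25041 + 77937 = 102978; working-age = 113258; ratio = 102978/113258 × 100 = 90.9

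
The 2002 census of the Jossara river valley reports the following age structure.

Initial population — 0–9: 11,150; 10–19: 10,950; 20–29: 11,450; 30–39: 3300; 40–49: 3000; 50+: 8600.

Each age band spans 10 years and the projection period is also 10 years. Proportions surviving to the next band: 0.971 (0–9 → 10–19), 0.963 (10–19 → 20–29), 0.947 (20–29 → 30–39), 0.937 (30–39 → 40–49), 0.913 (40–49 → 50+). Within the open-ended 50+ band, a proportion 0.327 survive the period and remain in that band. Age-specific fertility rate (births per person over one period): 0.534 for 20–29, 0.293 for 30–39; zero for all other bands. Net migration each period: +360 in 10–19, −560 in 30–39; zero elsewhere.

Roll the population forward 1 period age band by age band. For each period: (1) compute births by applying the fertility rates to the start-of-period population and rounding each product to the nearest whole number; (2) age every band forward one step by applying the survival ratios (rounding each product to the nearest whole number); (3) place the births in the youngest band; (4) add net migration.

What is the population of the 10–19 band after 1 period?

Let band 1 be 0–9 through band 6 = 50+.
After projecting period 1:
Births: 11450 × 0.534 = 6114 ; 3300 × 0.293 = 967 — total 7081
Band 2: 11150 × 0.971 = 10827
Band 3: 10950 × 0.963 = 10545
Band 4: 11450 × 0.947 = 10843
Band 5: 3300 × 0.937 = 3092
Band 6: 3000 × 0.913 + 8600 × 0.327 = 2739 + 2812 = 5551
Net migration: Band 2 + 360 → 11187; Band 4 − 560 → 10283
→ [7081, 11187, 10545, 10283, 3092, 5551]

11187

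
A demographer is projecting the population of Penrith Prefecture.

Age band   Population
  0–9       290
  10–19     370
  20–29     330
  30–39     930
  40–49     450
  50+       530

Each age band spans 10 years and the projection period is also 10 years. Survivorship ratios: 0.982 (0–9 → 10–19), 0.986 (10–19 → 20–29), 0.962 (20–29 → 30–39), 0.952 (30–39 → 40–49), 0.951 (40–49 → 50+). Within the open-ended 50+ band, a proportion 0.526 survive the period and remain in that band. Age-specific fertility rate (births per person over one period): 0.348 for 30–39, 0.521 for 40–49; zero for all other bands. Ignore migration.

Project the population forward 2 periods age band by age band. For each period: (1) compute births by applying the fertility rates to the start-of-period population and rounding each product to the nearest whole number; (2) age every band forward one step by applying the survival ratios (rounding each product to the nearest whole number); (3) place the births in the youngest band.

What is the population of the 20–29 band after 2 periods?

281

Numbering the groups 1..6 from youngest to oldest:
Period 1.
Births: 930 * 0.348 = 324 ; 450 * 0.521 = 234 — total 558
Group 2: 290 * 0.982 = 285
Group 3: 370 * 0.986 = 365
Group 4: 330 * 0.962 = 317
Group 5: 930 * 0.952 = 885
Group 6: 450 * 0.951 + 530 * 0.526 = 428 + 279 = 707
Population now: 0–9=558, 10–19=285, 20–29=365, 30–39=317, 40–49=885, 50+=707
Period 2.
Births: 317 * 0.348 = 110 ; 885 * 0.521 = 461 — total 571
Group 2: 558 * 0.982 = 548
Group 3: 285 * 0.986 = 281
Group 4: 365 * 0.962 = 351
Group 5: 317 * 0.952 = 302
Group 6: 885 * 0.951 + 707 * 0.526 = 842 + 372 = 1214
Population now: 0–9=571, 10–19=548, 20–29=281, 30–39=351, 40–49=302, 50+=1214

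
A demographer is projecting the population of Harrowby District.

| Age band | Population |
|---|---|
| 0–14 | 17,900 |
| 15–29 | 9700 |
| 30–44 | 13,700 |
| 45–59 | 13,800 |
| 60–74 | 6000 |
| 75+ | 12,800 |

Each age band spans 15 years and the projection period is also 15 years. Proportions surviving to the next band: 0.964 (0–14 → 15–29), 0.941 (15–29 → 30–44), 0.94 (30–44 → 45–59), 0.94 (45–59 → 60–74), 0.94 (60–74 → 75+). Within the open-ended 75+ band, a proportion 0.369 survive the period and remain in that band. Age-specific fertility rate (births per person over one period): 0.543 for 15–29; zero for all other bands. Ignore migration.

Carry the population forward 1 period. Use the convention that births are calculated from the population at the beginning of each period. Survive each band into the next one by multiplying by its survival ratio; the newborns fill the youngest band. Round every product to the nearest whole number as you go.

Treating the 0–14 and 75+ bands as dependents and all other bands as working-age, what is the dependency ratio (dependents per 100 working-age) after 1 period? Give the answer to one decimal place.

29.9

After projecting period 1:
Births: 9700 × 0.543 = 5267
15–29: 17900 × 0.964 = 17256
30–44: 9700 × 0.941 = 9128
45–59: 13700 × 0.94 = 12878
60–74: 13800 × 0.94 = 12972
75+: 6000 × 0.94 + 12800 × 0.369 = 5640 + 4723 = 10363
End of period: [5267, 17256, 9128, 12878, 12972, 10363]
Dependents (band 0–14 + band 75+) = 5267 + 10363 = 15630; working-age = 52234; ratio = 15630/52234 × 100 = 29.9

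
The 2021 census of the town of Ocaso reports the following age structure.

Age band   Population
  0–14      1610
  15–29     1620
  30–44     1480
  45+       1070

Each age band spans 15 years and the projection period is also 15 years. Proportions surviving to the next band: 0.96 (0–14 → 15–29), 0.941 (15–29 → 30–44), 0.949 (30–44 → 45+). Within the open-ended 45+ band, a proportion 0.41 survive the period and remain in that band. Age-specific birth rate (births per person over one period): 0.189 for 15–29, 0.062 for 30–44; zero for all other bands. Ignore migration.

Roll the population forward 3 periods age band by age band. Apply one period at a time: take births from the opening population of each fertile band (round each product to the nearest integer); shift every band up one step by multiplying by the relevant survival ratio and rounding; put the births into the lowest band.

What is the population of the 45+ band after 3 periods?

Numbering the groups 1..4 from youngest to oldest:
Period 1:
Births: 1620 × 0.189 = 306 ; 1480 × 0.062 = 92 → total 398
Group 2: 1610 × 0.96 = 1546
Group 3: 1620 × 0.941 = 1524
Group 4: 1480 × 0.949 + 1070 × 0.41 = 1405 + 439 = 1844
End of period: [398, 1546, 1524, 1844]
Period 2:
Births: 1546 × 0.189 = 292 ; 1524 × 0.062 = 94 → total 386
Group 2: 398 × 0.96 = 382
Group 3: 1546 × 0.941 = 1455
Group 4: 1524 × 0.949 + 1844 × 0.41 = 1446 + 756 = 2202
End of period: [386, 382, 1455, 2202]
Period 3:
Births: 382 × 0.189 = 72 ; 1455 × 0.062 = 90 → total 162
Group 2: 386 × 0.96 = 371
Group 3: 382 × 0.941 = 359
Group 4: 1455 × 0.949 + 2202 × 0.41 = 1381 + 903 = 2284
End of period: [162, 371, 359, 2284]

2284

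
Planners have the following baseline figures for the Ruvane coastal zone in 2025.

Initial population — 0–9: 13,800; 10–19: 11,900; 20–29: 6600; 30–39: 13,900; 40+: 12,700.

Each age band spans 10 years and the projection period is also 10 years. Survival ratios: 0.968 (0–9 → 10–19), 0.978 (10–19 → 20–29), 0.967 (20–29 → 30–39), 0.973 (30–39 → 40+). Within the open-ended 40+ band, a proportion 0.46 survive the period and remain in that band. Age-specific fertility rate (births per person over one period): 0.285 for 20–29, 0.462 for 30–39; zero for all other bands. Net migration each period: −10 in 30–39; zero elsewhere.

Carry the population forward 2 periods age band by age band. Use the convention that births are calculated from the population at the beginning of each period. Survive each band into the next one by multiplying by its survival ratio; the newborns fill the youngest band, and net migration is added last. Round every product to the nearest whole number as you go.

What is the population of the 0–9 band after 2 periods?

Period 1:
Births: 6600 × 0.285 = 1881 ; 13900 × 0.462 = 6422 → total 8303
10–19: 13800 × 0.968 = 13358
20–29: 11900 × 0.978 = 11638
30–39: 6600 × 0.967 = 6382
40+: 13900 × 0.973 + 12700 × 0.46 = 13525 + 5842 = 19367
Net migration: 30–39 − 10 → 6372
Giving 8303 / 13358 / 11638 / 6372 / 19367.
Period 2:
Births: 11638 × 0.285 = 3317 ; 6372 × 0.462 = 2944 → total 6261
10–19: 8303 × 0.968 = 8037
20–29: 13358 × 0.978 = 13064
30–39: 11638 × 0.967 = 11254
40+: 6372 × 0.973 + 19367 × 0.46 = 6200 + 8909 = 15109
Net migration: 30–39 − 10 → 11244
Giving 6261 / 8037 / 13064 / 11244 / 15109.

6261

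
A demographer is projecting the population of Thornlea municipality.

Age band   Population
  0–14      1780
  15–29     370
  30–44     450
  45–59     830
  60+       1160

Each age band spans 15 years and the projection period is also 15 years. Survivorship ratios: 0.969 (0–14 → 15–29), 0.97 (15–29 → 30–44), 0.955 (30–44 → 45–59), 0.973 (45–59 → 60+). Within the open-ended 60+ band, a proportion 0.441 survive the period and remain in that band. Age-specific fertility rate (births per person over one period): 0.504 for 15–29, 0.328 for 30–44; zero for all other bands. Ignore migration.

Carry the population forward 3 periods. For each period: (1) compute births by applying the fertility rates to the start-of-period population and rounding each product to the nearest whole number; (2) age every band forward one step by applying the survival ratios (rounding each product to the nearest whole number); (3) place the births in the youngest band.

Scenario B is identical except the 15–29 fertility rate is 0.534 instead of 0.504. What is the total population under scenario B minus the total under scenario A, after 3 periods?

78

— Period 1 —
Births: 370 * 0.504 = 186 ; 450 * 0.328 = 148 — total 334
15–29: 1780 * 0.969 = 1725
30–44: 370 * 0.97 = 359
45–59: 450 * 0.955 = 430
60+: 830 * 0.973 + 1160 * 0.441 = 808 + 512 = 1320
→ [334, 1725, 359, 430, 1320]
— Period 2 —
Births: 1725 * 0.504 = 869 ; 359 * 0.328 = 118 — total 987
15–29: 334 * 0.969 = 324
30–44: 1725 * 0.97 = 1673
45–59: 359 * 0.955 = 343
60+: 430 * 0.973 + 1320 * 0.441 = 418 + 582 = 1000
→ [987, 324, 1673, 343, 1000]
— Period 3 —
Births: 324 * 0.504 = 163 ; 1673 * 0.328 = 549 — total 712
15–29: 987 * 0.969 = 956
30–44: 324 * 0.97 = 314
45–59: 1673 * 0.955 = 1598
60+: 343 * 0.973 + 1000 * 0.441 = 334 + 441 = 775
→ [712, 956, 314, 1598, 775]
Scenario A total after 3 periods: 4355
Scenario B projection —
— Period 1 —
Births: 370 * 0.534 = 198 ; 450 * 0.328 = 148 — total 346
15–29: 1780 * 0.969 = 1725
30–44: 370 * 0.97 = 359
45–59: 450 * 0.955 = 430
60+: 830 * 0.973 + 1160 * 0.441 = 808 + 512 = 1320
→ [346, 1725, 359, 430, 1320]
— Period 2 —
Births: 1725 * 0.534 = 921 ; 359 * 0.328 = 118 — total 1039
15–29: 346 * 0.969 = 335
30–44: 1725 * 0.97 = 1673
45–59: 359 * 0.955 = 343
60+: 430 * 0.973 + 1320 * 0.441 = 418 + 582 = 1000
→ [1039, 335, 1673, 343, 1000]
— Period 3 —
Births: 335 * 0.534 = 179 ; 1673 * 0.328 = 549 — total 728
15–29: 1039 * 0.969 = 1007
30–44: 335 * 0.97 = 325
45–59: 1673 * 0.955 = 1598
60+: 343 * 0.973 + 1000 * 0.441 = 334 + 441 = 775
→ [728, 1007, 325, 1598, 775]
Scenario B total after 3 periods: 4433
Difference B − A = 4433 − 4355 = 78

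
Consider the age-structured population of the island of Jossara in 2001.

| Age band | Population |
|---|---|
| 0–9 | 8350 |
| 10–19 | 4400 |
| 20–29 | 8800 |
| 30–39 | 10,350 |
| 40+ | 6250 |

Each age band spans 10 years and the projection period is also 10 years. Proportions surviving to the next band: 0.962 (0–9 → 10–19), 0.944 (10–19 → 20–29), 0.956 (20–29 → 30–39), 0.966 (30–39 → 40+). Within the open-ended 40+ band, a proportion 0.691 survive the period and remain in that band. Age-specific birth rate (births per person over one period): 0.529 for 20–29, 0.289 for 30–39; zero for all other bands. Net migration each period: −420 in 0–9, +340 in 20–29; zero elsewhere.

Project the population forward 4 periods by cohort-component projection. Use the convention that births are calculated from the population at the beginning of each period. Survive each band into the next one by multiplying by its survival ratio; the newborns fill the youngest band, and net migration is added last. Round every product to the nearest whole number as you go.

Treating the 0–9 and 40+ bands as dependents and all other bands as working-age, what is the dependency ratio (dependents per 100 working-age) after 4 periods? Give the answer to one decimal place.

(Groups numbered youngest = 1 to oldest = 5.)
— Period 1 —
Births: 8800 * 0.529 = 4655 ; 10350 * 0.289 = 2991 → 7646
Group 2: 8350 * 0.962 = 8033
Group 3: 4400 * 0.944 = 4154
Group 4: 8800 * 0.956 = 8413
Group 5: 10350 * 0.966 + 6250 * 0.691 = 9998 + 4319 = 14317
Net migration: Group 1 − 420 → 7226; Group 3 + 340 → 4494
→ [7226, 8033, 4494, 8413, 14317]
— Period 2 —
Births: 4494 * 0.529 = 2377 ; 8413 * 0.289 = 2431 → 4808
Group 2: 7226 * 0.962 = 6951
Group 3: 8033 * 0.944 = 7583
Group 4: 4494 * 0.956 = 4296
Group 5: 8413 * 0.966 + 14317 * 0.691 = 8127 + 9893 = 18020
Net migration: Group 1 − 420 → 4388; Group 3 + 340 → 7923
→ [4388, 6951, 7923, 4296, 18020]
— Period 3 —
Births: 7923 * 0.529 = 4191 ; 4296 * 0.289 = 1242 → 5433
Group 2: 4388 * 0.962 = 4221
Group 3: 6951 * 0.944 = 6562
Group 4: 7923 * 0.956 = 7574
Group 5: 4296 * 0.966 + 18020 * 0.691 = 4150 + 12452 = 16602
Net migration: Group 1 − 420 → 5013; Group 3 + 340 → 6902
→ [5013, 4221, 6902, 7574, 16602]
— Period 4 —
Births: 6902 * 0.529 = 3651 ; 7574 * 0.289 = 2189 → 5840
Group 2: 5013 * 0.962 = 4823
Group 3: 4221 * 0.944 = 3985
Group 4: 6902 * 0.956 = 6598
Group 5: 7574 * 0.966 + 16602 * 0.691 = 7316 + 11472 = 18788
Net migration: Group 1 − 420 → 5420; Group 3 + 340 → 4325
→ [5420, 4823, 4325, 6598, 18788]
Dependents (band 0–9 + band 40+) = 5420 + 18788 = 24208; working-age = 15746; ratio = 24208/15746 × 100 = 153.7

153.7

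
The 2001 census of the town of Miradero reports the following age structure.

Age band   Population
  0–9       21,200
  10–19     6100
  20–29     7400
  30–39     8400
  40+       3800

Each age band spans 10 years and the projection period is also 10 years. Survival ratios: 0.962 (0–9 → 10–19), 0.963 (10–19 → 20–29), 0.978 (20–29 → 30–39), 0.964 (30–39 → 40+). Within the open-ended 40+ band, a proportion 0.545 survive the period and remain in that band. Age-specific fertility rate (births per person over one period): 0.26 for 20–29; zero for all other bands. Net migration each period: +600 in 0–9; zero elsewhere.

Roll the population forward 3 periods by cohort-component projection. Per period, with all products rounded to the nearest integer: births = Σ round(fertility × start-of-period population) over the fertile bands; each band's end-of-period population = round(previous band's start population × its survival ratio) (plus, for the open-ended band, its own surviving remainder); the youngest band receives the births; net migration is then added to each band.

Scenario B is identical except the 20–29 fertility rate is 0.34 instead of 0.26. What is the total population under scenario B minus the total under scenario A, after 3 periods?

2572

Numbering the bands 1..5 from youngest to oldest:
— Period 1 —
Births: 7400 * 0.26 = 1924
Band 2: 21200 * 0.962 = 20394
Band 3: 6100 * 0.963 = 5874
Band 4: 7400 * 0.978 = 7237
Band 5: 8400 * 0.964 + 3800 * 0.545 = 8098 + 2071 = 10169
Net migration: Band 1 + 600 → 2524
Giving 2524 / 20394 / 5874 / 7237 / 10169.
— Period 2 —
Births: 5874 * 0.26 = 1527
Band 2: 2524 * 0.962 = 2428
Band 3: 20394 * 0.963 = 19639
Band 4: 5874 * 0.978 = 5745
Band 5: 7237 * 0.964 + 10169 * 0.545 = 6976 + 5542 = 12518
Net migration: Band 1 + 600 → 2127
Giving 2127 / 2428 / 19639 / 5745 / 12518.
— Period 3 —
Births: 19639 * 0.26 = 5106
Band 2: 2127 * 0.962 = 2046
Band 3: 2428 * 0.963 = 2338
Band 4: 19639 * 0.978 = 19207
Band 5: 5745 * 0.964 + 12518 * 0.545 = 5538 + 6822 = 12360
Net migration: Band 1 + 600 → 5706
Giving 5706 / 2046 / 2338 / 19207 / 12360.
Scenario A total after 3 periods: 41657
Scenario B projection —
— Period 1 —
Births: 7400 * 0.34 = 2516
Band 2: 21200 * 0.962 = 20394
Band 3: 6100 * 0.963 = 5874
Band 4: 7400 * 0.978 = 7237
Band 5: 8400 * 0.964 + 3800 * 0.545 = 8098 + 2071 = 10169
Net migration: Band 1 + 600 → 3116
Giving 3116 / 20394 / 5874 / 7237 / 10169.
— Period 2 —
Births: 5874 * 0.34 = 1997
Band 2: 3116 * 0.962 = 2998
Band 3: 20394 * 0.963 = 19639
Band 4: 5874 * 0.978 = 5745
Band 5: 7237 * 0.964 + 10169 * 0.545 = 6976 + 5542 = 12518
Net migration: Band 1 + 600 → 2597
Giving 2597 / 2998 / 19639 / 5745 / 12518.
— Period 3 —
Births: 19639 * 0.34 = 6677
Band 2: 2597 * 0.962 = 2498
Band 3: 2998 * 0.963 = 2887
Band 4: 19639 * 0.978 = 19207
Band 5: 5745 * 0.964 + 12518 * 0.545 = 5538 + 6822 = 12360
Net migration: Band 1 + 600 → 7277
Giving 7277 / 2498 / 2887 / 19207 / 12360.
Scenario B total after 3 periods: 44229
Difference B − A = 44229 − 41657 = 2572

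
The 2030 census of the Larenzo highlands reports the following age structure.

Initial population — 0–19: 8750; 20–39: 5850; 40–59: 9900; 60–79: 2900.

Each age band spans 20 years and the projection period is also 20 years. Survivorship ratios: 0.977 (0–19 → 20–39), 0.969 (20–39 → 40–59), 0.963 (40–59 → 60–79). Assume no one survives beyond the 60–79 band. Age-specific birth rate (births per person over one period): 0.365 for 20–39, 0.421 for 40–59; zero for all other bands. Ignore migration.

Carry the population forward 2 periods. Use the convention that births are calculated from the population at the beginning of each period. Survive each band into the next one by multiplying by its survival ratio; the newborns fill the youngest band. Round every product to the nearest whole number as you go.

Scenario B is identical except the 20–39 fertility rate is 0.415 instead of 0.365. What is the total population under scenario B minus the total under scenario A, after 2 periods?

Call the groups 1 to 4, youngest first.
Period 1.
Births: 5850 × 0.365 = 2135 ; 9900 × 0.421 = 4168 ⇒ total 6303
Group 2: 8750 × 0.977 = 8549
Group 3: 5850 × 0.969 = 5669
Group 4: 9900 × 0.963 = 9534
Population now: 0–19=6303, 20–39=8549, 40–59=5669, 60–79=9534
Period 2.
Births: 8549 × 0.365 = 3120 ; 5669 × 0.421 = 2387 ⇒ total 5507
Group 2: 6303 × 0.977 = 6158
Group 3: 8549 × 0.969 = 8284
Group 4: 5669 × 0.963 = 5459
Population now: 0–19=5507, 20–39=6158, 40–59=8284, 60–79=5459
Scenario A total after 2 periods: 25408
Scenario B projection —
Period 1.
Births: 5850 × 0.415 = 2428 ; 9900 × 0.421 = 4168 ⇒ total 6596
Group 2: 8750 × 0.977 = 8549
Group 3: 5850 × 0.969 = 5669
Group 4: 9900 × 0.963 = 9534
Population now: 0–19=6596, 20–39=8549, 40–59=5669, 60–79=9534
Period 2.
Births: 8549 × 0.415 = 3548 ; 5669 × 0.421 = 2387 ⇒ total 5935
Group 2: 6596 × 0.977 = 6444
Group 3: 8549 × 0.969 = 8284
Group 4: 5669 × 0.963 = 5459
Population now: 0–19=5935, 20–39=6444, 40–59=8284, 60–79=5459
Scenario B total after 2 periods: 26122
Difference B − A = 26122 − 25408 = 714

714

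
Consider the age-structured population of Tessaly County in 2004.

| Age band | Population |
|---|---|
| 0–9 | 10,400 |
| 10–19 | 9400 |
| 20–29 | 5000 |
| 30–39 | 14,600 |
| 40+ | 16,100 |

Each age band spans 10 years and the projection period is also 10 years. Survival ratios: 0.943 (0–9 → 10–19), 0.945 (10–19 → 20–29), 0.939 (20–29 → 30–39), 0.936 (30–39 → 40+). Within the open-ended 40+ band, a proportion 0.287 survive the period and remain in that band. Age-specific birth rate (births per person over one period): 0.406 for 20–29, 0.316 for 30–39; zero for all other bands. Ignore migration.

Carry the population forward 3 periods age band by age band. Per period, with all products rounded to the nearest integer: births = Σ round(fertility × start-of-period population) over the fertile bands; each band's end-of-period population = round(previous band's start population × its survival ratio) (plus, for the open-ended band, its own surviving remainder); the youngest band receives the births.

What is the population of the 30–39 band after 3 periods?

8703

After projecting period 1:
Births: 5000 × 0.406 = 2030  |  14600 × 0.316 = 4614 → 6644
10–19: 10400 × 0.943 = 9807
20–29: 9400 × 0.945 = 8883
30–39: 5000 × 0.939 = 4695
40+: 14600 × 0.936 + 16100 × 0.287 = 13666 + 4621 = 18287
Population now: 0–9=6644, 10–19=9807, 20–29=8883, 30–39=4695, 40+=18287
After projecting period 2:
Births: 8883 × 0.406 = 3606  |  4695 × 0.316 = 1484 → 5090
10–19: 6644 × 0.943 = 6265
20–29: 9807 × 0.945 = 9268
30–39: 8883 × 0.939 = 8341
40+: 4695 × 0.936 + 18287 × 0.287 = 4395 + 5248 = 9643
Population now: 0–9=5090, 10–19=6265, 20–29=9268, 30–39=8341, 40+=9643
After projecting period 3:
Births: 9268 × 0.406 = 3763  |  8341 × 0.316 = 2636 → 6399
10–19: 5090 × 0.943 = 4800
20–29: 6265 × 0.945 = 5920
30–39: 9268 × 0.939 = 8703
40+: 8341 × 0.936 + 9643 × 0.287 = 7807 + 2768 = 10575
Population now: 0–9=6399, 10–19=4800, 20–29=5920, 30–39=8703, 40+=10575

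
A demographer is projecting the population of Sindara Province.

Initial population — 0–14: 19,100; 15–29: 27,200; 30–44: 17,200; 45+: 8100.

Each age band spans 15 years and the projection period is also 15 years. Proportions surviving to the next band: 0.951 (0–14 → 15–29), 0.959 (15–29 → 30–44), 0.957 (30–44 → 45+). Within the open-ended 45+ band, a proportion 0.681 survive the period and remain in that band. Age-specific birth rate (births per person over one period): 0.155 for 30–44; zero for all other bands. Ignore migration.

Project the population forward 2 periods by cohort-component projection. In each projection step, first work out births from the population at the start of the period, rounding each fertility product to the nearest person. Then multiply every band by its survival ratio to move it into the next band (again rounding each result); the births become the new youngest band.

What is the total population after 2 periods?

63926

(Groups numbered youngest = 1 to oldest = 4.)
Period 1:
Births: 17200 * 0.155 = 2666
Group 2: 19100 * 0.951 = 18164
Group 3: 27200 * 0.959 = 26085
Group 4: 17200 * 0.957 + 8100 * 0.681 = 16460 + 5516 = 21976
Population now: 0–14=2666, 15–29=18164, 30–44=26085, 45+=21976
Period 2:
Births: 26085 * 0.155 = 4043
Group 2: 2666 * 0.951 = 2535
Group 3: 18164 * 0.959 = 17419
Group 4: 26085 * 0.957 + 21976 * 0.681 = 24963 + 14966 = 39929
Population now: 0–14=4043, 15–29=2535, 30–44=17419, 45+=39929
Total after period 2: 4043 + 2535 + 17419 + 39929 = 63926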